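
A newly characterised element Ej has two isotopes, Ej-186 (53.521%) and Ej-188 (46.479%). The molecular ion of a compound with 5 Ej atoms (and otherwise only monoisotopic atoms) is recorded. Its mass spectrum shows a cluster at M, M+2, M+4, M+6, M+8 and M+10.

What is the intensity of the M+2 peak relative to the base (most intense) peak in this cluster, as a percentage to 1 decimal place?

(0.53521 + 0.46479)^5 gives M 0.0439, M+2 0.1907, M+4 0.3312, M+6 0.2876, M+8 0.1249, M+10 0.0217; the largest is M+4.
P(M+4) = C(5,2) × 0.53521^3 × 0.46479^2 = 10 × 0.15331077 × 0.21602974 = 0.331197 (base)
P(M+2) = C(5,1) × 0.53521^4 × 0.46479^1 = 5 × 0.08205346 × 0.46479 = 0.190688
Relative intensity = 0.190688 / 0.331197 × 100 = 57.6

57.6%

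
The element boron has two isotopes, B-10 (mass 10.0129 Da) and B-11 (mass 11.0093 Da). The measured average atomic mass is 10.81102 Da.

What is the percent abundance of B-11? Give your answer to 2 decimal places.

With x = fraction of B-10 (so B-11 is 1 − x):
10.0129·x + 11.0093·(1 − x) = 10.81102
(10.0129 − 11.0093)·x = 10.81102 − 11.0093
x = -0.19828 / -0.9964 = 0.19900 → 19.90% B-10, 80.10% B-11.

80.10%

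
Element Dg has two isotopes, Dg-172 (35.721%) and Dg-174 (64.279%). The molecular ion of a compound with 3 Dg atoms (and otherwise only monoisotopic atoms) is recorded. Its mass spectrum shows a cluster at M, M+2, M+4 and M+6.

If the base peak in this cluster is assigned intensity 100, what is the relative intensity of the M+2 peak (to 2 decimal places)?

Term probabilities: M 0.0456, M+2 0.2461, M+4 0.4428, M+6 0.2656. Base peak = M+4.
P(M+4) = C(3,2) × 0.35721^1 × 0.64279^2 = 3 × 0.35721 × 0.41317898 = 0.442775 (base)
P(M+2) = C(3,1) × 0.35721^2 × 0.64279^1 = 3 × 0.12759898 × 0.64279 = 0.246058
Relative intensity = 0.246058 / 0.442775 × 100 = 55.57

55.57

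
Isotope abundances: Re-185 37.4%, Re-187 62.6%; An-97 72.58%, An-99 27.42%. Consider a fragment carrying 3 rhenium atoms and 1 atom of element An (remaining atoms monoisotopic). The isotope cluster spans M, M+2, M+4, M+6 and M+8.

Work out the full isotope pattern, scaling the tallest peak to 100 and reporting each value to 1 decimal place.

Rhenium pattern (n=3): 0.05231362 : 0.26268713 : 0.43968487 : 0.24531438
Element An pattern (n=1): 0.7258 : 0.2742
Convolve the two distributions (both contribute in 2-u steps):
  M: 0.05231362×0.7258 = 0.037969
  M+2: 0.05231362×0.2742 + 0.26268713×0.7258 = 0.205003
  M+4: 0.26268713×0.2742 + 0.43968487×0.7258 = 0.391152
  M+6: 0.43968487×0.2742 + 0.24531438×0.7258 = 0.298611
  M+8: 0.24531438×0.2742 = 0.067265
Scale to base peak (0.391152) = 100: 9.7 : 52.4 : 100.0 : 76.3 : 17.2

9.7 : 52.4 : 100.0 : 76.3 : 17.2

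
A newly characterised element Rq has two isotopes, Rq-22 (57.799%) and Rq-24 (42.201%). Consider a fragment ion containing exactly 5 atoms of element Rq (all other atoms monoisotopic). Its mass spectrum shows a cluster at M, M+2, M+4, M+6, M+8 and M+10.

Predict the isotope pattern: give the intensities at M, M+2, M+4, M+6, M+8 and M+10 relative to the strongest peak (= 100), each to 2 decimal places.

18.76 : 68.48 : 100.00 : 73.01 : 26.65 : 3.89

Expanding (0.57799 + 0.42201)^5:
P(M) = 0.57799^5 = 0.064506
P(M+2) = 5 × 0.57799^4 × 0.42201^1 = 0.235491
P(M+4) = 10 × 0.57799^3 × 0.42201^2 = 0.343880
P(M+6) = 10 × 0.57799^2 × 0.42201^3 = 0.251078
P(M+8) = 5 × 0.57799^1 × 0.42201^4 = 0.091660
P(M+10) = 0.42201^5 = 0.013385
The M+4 peak is largest (0.343880); scaling to 100 gives 18.76 : 68.48 : 100.00 : 73.01 : 26.65 : 3.89.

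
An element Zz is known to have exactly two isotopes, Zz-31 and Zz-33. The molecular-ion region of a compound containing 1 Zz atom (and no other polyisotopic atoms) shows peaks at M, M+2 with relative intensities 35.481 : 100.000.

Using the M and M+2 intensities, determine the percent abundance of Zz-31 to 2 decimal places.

26.19%

Write p for the Zz-31 fraction. I(M+2)/I(M) = [C(1,1)·p^0·(1−p)] / p^1 = 1·(1−p)/p = 100.000/35.481 = 2.8184
(1−p)/p = 2.8184/1 = 2.8184  ⇒  p = 1/(1 + 2.8184) = 0.2619
Zz-31: 26.19%, Zz-33: 73.81%.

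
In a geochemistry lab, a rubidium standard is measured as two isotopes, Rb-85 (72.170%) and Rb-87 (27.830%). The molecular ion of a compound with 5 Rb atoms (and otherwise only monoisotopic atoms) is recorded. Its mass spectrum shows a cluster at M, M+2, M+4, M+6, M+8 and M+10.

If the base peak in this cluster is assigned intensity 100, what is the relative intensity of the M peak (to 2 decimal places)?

51.86

Binomial terms of (0.72170 + 0.27830)^5: M 0.1958, M+2 0.3775, M+4 0.2911, M+6 0.1123, M+8 0.0216, M+10 0.0017 → M+2 is the base peak.
P(M+2) = C(5,1) × 0.72170^4 × 0.27830^1 = 5 × 0.27128565 × 0.2783 = 0.377494 (base)
P(M) = C(5,0) × 0.72170^5 × 0.27830^0 = 1 × 0.19578685 × 1.0000 = 0.195787
Relative intensity = 0.195787 / 0.377494 × 100 = 51.86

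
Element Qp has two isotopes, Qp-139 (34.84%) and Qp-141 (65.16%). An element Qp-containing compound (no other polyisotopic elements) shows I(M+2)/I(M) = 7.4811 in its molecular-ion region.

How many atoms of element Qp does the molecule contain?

4

With n Qp atoms, P(M+2)/P(M) = C(n,1)·p^(n−1)q / p^n = n·q/p = n · 0.6516/0.3484.
n = 7.4811 × 0.3484/0.6516 = 4.00 ≈ 4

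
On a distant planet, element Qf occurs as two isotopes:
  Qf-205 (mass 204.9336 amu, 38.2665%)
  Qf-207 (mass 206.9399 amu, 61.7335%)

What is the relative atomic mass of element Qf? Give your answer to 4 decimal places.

206.1722 amu

Average mass = Σ (abundance × isotope mass) = 0.382665 × 204.9336 + 0.617335 × 206.9399
= 78.42092 + 127.75124 = 206.17216 amu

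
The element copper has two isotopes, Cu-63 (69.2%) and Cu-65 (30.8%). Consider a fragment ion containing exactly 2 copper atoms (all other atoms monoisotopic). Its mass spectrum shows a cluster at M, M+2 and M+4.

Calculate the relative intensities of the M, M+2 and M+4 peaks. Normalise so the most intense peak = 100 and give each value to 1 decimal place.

100.0 : 89.0 : 19.8

Each Cu atom is independently Cu-63 (p = 0.692) or Cu-65 (q = 0.308); the cluster is the binomial expansion (p + q)^2.
P(M) = 0.692^2 = 0.478864
P(M+2) = 2 × 0.692^1 × 0.308^1 = 0.426272
P(M+4) = 0.308^2 = 0.094864
The M peak is largest (0.478864); scaling to 100 gives 100.0 : 89.0 : 19.8.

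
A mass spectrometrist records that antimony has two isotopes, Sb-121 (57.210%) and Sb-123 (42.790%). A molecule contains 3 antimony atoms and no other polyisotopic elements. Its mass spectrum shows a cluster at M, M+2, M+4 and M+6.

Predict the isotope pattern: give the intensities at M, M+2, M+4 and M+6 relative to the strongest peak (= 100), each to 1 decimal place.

Each Sb atom is independently Sb-121 (p = 0.57210) or Sb-123 (q = 0.42790); the cluster is the binomial expansion (p + q)^3.
P(M) = 0.57210^3 = 0.187247
P(M+2) = 3 × 0.57210^2 × 0.42790^1 = 0.420153
P(M+4) = 3 × 0.57210^1 × 0.42790^2 = 0.314252
P(M+6) = 0.42790^3 = 0.078348
The M+2 peak is largest (0.420153); scaling to 100 gives 44.6 : 100.0 : 74.8 : 18.6.

44.6 : 100.0 : 74.8 : 18.6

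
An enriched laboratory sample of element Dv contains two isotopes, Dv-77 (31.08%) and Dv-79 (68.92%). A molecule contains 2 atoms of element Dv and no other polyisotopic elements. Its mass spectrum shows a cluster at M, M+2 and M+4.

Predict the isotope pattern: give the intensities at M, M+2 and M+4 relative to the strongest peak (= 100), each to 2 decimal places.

Each Dv atom is independently Dv-77 (p = 0.3108) or Dv-79 (q = 0.6892); the cluster is the binomial expansion (p + q)^2.
P(M) = 0.3108^2 = 0.096597
P(M+2) = 2 × 0.3108^1 × 0.6892^1 = 0.428407
P(M+4) = 0.6892^2 = 0.474997
The M+4 peak is largest (0.474997); scaling to 100 gives 20.34 : 90.19 : 100.00.

20.34 : 90.19 : 100.00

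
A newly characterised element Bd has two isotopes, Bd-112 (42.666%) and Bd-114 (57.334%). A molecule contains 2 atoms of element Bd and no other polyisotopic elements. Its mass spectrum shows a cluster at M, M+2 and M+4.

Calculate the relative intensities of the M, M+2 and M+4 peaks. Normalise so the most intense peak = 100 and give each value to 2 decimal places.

Expanding (0.42666 + 0.57334)^2:
P(M) = 0.42666^2 = 0.182039
P(M+2) = 2 × 0.42666^1 × 0.57334^1 = 0.489242
P(M+4) = 0.57334^2 = 0.328719
The M+2 peak is largest (0.489242); scaling to 100 gives 37.21 : 100.00 : 67.19.

37.21 : 100.00 : 67.19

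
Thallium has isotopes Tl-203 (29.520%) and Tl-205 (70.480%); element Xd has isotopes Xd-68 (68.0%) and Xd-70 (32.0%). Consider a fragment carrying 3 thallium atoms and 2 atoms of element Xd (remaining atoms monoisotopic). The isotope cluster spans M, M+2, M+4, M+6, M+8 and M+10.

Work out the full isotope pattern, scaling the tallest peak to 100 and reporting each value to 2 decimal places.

3.20 : 25.90 : 76.90 : 100.00 : 53.04 : 9.63

Thallium pattern (n=3): 0.02572463 : 0.18425524 : 0.43991564 : 0.35010449
Element Xd pattern (n=2): 0.4624 : 0.4352 : 0.1024
Convolve the two distributions (both contribute in 2-u steps):
  M: 0.02572463×0.4624 = 0.011895
  M+2: 0.02572463×0.4352 + 0.18425524×0.4624 = 0.096395
  M+4: 0.02572463×0.1024 + 0.18425524×0.4352 + 0.43991564×0.4624 = 0.286239
  M+6: 0.18425524×0.1024 + 0.43991564×0.4352 + 0.35010449×0.4624 = 0.372207
  M+8: 0.43991564×0.1024 + 0.35010449×0.4352 = 0.197413
  M+10: 0.35010449×0.1024 = 0.035851
Scale to base peak (0.372207) = 100: 3.20 : 25.90 : 76.90 : 100.00 : 53.04 : 9.63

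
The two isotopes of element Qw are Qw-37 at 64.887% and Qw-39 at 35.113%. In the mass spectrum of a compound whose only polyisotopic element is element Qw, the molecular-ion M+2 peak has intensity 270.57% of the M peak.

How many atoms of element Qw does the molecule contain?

5

With n Qw atoms, P(M+2)/P(M) = C(n,1)·p^(n−1)q / p^n = n·q/p = n · 0.35113/0.64887.
n = 2.7057 × 0.64887/0.35113 = 5.00 ≈ 5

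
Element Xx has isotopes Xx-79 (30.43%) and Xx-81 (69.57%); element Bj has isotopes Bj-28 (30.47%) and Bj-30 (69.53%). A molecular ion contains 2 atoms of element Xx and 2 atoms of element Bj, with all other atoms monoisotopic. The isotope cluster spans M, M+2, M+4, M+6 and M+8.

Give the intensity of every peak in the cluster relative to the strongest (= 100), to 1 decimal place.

Element Xx pattern (n=2): 0.09259849 : 0.42340302 : 0.48399849
Element Bj pattern (n=2): 0.09284209 : 0.42371582 : 0.48344209
Convolve the two distributions (both contribute in 2-u steps):
  M: 0.09259849×0.09284209 = 0.008597
  M+2: 0.09259849×0.42371582 + 0.42340302×0.09284209 = 0.078545
  M+4: 0.09259849×0.48344209 + 0.42340302×0.42371582 + 0.48399849×0.09284209 = 0.269104
  M+6: 0.42340302×0.48344209 + 0.48399849×0.42371582 = 0.409769
  M+8: 0.48399849×0.48344209 = 0.233985
Scale to base peak (0.409769) = 100: 2.1 : 19.2 : 65.7 : 100.0 : 57.1

2.1 : 19.2 : 65.7 : 100.0 : 57.1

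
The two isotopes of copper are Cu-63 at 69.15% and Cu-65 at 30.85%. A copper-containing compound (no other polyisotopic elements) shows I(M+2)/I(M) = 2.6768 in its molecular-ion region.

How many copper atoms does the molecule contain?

6

The M+2/M ratio from n Cu atoms is n · q/p = n · 0.3085/0.6915.
n = 2.6768 × 0.6915/0.3085 = 6.00 ≈ 6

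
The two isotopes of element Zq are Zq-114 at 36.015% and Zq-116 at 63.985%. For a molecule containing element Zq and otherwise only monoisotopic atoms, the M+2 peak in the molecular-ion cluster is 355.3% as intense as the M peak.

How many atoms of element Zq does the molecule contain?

2

With n Zq atoms, P(M+2)/P(M) = C(n,1)·p^(n−1)q / p^n = n·q/p = n · 0.63985/0.36015.
n = 3.553 × 0.36015/0.63985 = 2.00 ≈ 2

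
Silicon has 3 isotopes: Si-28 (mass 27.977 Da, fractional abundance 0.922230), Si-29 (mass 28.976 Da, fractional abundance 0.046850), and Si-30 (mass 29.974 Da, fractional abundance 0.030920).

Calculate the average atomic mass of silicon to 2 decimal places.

28.09 Da

The abundance-weighted mean is 0.922230 × 27.977 + 0.046850 × 28.976 + 0.030920 × 29.974
= 25.8012 + 1.3575 + 0.9268 = 28.0855 Da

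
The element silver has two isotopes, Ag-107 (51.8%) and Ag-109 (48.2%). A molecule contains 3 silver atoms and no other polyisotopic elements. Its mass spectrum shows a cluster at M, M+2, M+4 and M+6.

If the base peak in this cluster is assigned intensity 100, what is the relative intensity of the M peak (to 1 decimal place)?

(0.518 + 0.482)^3 gives M 0.1390, M+2 0.3880, M+4 0.3610, M+6 0.1120; the largest is M+2.
P(M+2) = C(3,1) × 0.518^2 × 0.482^1 = 3 × 0.268324 × 0.4820 = 0.387997 (base)
P(M) = C(3,0) × 0.518^3 × 0.482^0 = 1 × 0.13899183 × 1.0000 = 0.138992
Relative intensity = 0.138992 / 0.387997 × 100 = 35.8

35.8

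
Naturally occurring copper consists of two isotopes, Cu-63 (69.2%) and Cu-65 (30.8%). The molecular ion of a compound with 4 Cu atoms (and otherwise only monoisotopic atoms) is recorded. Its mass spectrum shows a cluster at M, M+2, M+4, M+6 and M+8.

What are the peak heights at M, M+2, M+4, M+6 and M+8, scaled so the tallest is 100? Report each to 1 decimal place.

56.2 : 100.0 : 66.8 : 19.8 : 2.2

Each Cu atom is independently Cu-63 (p = 0.692) or Cu-65 (q = 0.308); the cluster is the binomial expansion (p + q)^4.
P(M) = 0.692^4 = 0.229311
P(M+2) = 4 × 0.692^3 × 0.308^1 = 0.408253
P(M+4) = 6 × 0.692^2 × 0.308^2 = 0.272562
P(M+6) = 4 × 0.692^1 × 0.308^3 = 0.080876
P(M+8) = 0.308^4 = 0.008999
The M+2 peak is largest (0.408253); scaling to 100 gives 56.2 : 100.0 : 66.8 : 19.8 : 2.2.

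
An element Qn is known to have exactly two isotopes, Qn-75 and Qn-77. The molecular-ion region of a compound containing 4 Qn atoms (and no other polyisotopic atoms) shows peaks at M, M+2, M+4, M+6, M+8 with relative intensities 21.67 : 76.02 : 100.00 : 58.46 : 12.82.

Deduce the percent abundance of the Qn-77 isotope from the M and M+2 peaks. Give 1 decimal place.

46.7%

Let p = fractional abundance of Qn-75. I(M+2)/I(M) = [C(4,1)·p^3·(1−p)] / p^4 = 4·(1−p)/p = 76.02/21.67 = 3.5081
(1−p)/p = 3.5081/4 = 0.8770  ⇒  p = 1/(1 + 0.8770) = 0.5328
Qn-75: 53.3%, Qn-77: 46.7%.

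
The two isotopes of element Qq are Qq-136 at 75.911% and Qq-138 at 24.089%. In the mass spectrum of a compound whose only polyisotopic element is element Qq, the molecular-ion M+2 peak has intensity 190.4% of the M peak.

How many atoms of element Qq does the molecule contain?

For n independent Qq atoms, I(M+2)/I(M) = n · (abundance Qq-138) / (abundance Qq-136) = n · 0.24089/0.75911.
n = 1.904 × 0.75911/0.24089 = 6.00 ≈ 6

6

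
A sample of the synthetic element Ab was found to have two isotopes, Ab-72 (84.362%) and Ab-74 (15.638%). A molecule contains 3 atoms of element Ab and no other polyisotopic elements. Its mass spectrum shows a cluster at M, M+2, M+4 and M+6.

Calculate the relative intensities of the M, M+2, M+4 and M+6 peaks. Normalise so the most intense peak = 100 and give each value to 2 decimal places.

100.00 : 55.61 : 10.31 : 0.64

The 3 Ab atoms are independent, so intensities follow the terms of (0.84362 + 0.15638)^3.
P(M) = 0.84362^3 = 0.600400
P(M+2) = 3 × 0.84362^2 × 0.15638^1 = 0.333884
P(M+4) = 3 × 0.84362^1 × 0.15638^2 = 0.061891
P(M+6) = 0.15638^3 = 0.003824
The M peak is largest (0.600400); scaling to 100 gives 100.00 : 55.61 : 10.31 : 0.64.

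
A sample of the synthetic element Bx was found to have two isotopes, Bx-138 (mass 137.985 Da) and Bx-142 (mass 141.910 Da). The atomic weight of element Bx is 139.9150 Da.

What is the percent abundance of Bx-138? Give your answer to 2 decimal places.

50.83%

With x = fraction of Bx-138 (so Bx-142 is 1 − x):
137.985·x + 141.910·(1 − x) = 139.9150
(137.985 − 141.910)·x = 139.9150 − 141.910
x = -1.9950 / -3.925 = 0.50828 → 50.83% Bx-138, 49.17% Bx-142.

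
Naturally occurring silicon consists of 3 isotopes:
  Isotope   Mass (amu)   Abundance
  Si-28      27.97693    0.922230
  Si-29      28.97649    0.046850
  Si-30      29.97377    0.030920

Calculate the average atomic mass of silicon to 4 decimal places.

Weight each isotope mass by its fractional abundance: 0.922230 × 27.97693 + 0.046850 × 28.97649 + 0.030920 × 29.97377
= 25.801164 + 1.357549 + 0.926789 = 28.085502 amu

28.0855 amu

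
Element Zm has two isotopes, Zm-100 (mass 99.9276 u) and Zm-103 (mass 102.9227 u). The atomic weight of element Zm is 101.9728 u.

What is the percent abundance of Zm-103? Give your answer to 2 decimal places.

With x = fraction of Zm-100 (so Zm-103 is 1 − x):
99.9276·x + 102.9227·(1 − x) = 101.9728
(99.9276 − 102.9227)·x = 101.9728 − 102.9227
x = -0.9499 / -2.9951 = 0.31715 → 31.72% Zm-100, 68.28% Zm-103.

68.28%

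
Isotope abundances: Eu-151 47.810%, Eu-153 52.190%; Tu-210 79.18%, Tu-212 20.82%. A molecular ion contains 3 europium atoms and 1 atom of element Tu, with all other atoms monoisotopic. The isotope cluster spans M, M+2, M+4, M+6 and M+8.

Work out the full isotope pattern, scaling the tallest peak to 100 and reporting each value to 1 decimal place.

Europium pattern (n=3): 0.10928391 : 0.3578871 : 0.39067407 : 0.14215492
Element Tu pattern (n=1): 0.7918 : 0.2082
Convolve the two distributions (both contribute in 2-u steps):
  M: 0.10928391×0.7918 = 0.086531
  M+2: 0.10928391×0.2082 + 0.3578871×0.7918 = 0.306128
  M+4: 0.3578871×0.2082 + 0.39067407×0.7918 = 0.383848
  M+6: 0.39067407×0.2082 + 0.14215492×0.7918 = 0.193897
  M+8: 0.14215492×0.2082 = 0.029597
Scale to base peak (0.383848) = 100: 22.5 : 79.8 : 100.0 : 50.5 : 7.7

22.5 : 79.8 : 100.0 : 50.5 : 7.7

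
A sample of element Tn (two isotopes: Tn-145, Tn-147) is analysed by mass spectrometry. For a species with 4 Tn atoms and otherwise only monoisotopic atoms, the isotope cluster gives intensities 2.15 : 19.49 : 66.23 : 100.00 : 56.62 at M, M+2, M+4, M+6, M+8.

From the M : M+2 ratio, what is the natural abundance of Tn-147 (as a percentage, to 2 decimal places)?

69.38%

Let p = fractional abundance of Tn-145. I(M+2)/I(M) = [C(4,1)·p^3·(1−p)] / p^4 = 4·(1−p)/p = 19.49/2.15 = 9.0651
(1−p)/p = 9.0651/4 = 2.2663  ⇒  p = 1/(1 + 2.2663) = 0.3062
Tn-145: 30.62%, Tn-147: 69.38%.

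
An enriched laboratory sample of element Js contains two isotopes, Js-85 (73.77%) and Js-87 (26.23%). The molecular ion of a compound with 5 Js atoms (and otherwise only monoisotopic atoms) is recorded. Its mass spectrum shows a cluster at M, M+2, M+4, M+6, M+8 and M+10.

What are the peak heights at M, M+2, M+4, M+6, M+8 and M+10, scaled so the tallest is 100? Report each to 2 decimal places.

56.25 : 100.00 : 71.11 : 25.29 : 4.50 : 0.32

Expanding (0.7377 + 0.2623)^5:
P(M) = 0.7377^5 = 0.218474
P(M+2) = 5 × 0.7377^4 × 0.2623^1 = 0.388407
P(M+4) = 10 × 0.7377^3 × 0.2623^2 = 0.276208
P(M+6) = 10 × 0.7377^2 × 0.2623^3 = 0.098210
P(M+8) = 5 × 0.7377^1 × 0.2623^4 = 0.017460
P(M+10) = 0.2623^5 = 0.001242
The M+2 peak is largest (0.388407); scaling to 100 gives 56.25 : 100.00 : 71.11 : 25.29 : 4.50 : 0.32.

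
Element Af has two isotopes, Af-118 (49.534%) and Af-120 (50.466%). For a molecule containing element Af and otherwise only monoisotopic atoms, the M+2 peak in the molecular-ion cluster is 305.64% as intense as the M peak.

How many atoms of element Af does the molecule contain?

3

With n Af atoms, P(M+2)/P(M) = C(n,1)·p^(n−1)q / p^n = n·q/p = n · 0.50466/0.49534.
n = 3.0564 × 0.49534/0.50466 = 3.00 ≈ 3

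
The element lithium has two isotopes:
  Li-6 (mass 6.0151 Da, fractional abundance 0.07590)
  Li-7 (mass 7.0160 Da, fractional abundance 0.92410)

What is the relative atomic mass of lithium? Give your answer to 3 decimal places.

The abundance-weighted mean is 0.07590 × 6.0151 + 0.92410 × 7.0160
= 0.45655 + 6.48349 = 6.94004 Da

6.940 Da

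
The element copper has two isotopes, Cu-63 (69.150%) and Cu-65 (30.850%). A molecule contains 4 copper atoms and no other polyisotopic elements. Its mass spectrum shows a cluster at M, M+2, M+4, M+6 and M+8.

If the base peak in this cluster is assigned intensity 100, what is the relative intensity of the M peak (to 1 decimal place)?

56.0

(0.69150 + 0.30850)^4 gives M 0.2286, M+2 0.4080, M+4 0.2731, M+6 0.0812, M+8 0.0091; the largest is M+2.
P(M+2) = C(4,1) × 0.69150^3 × 0.30850^1 = 4 × 0.33065611 × 0.3085 = 0.408030 (base)
P(M) = C(4,0) × 0.69150^4 × 0.30850^0 = 1 × 0.2286487 × 1.0000 = 0.228649
Relative intensity = 0.228649 / 0.408030 × 100 = 56.0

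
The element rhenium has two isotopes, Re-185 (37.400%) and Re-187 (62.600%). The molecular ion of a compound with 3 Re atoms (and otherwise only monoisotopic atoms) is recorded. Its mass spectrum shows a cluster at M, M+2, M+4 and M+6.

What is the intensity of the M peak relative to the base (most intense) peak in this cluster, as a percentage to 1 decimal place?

11.9%

Binomial terms of (0.37400 + 0.62600)^3: M 0.0523, M+2 0.2627, M+4 0.4397, M+6 0.2453 → M+4 is the base peak.
P(M+4) = C(3,2) × 0.37400^1 × 0.62600^2 = 3 × 0.3740 × 0.391876 = 0.439685 (base)
P(M) = C(3,0) × 0.37400^3 × 0.62600^0 = 1 × 0.05231362 × 1.0000 = 0.052314
Relative intensity = 0.052314 / 0.439685 × 100 = 11.9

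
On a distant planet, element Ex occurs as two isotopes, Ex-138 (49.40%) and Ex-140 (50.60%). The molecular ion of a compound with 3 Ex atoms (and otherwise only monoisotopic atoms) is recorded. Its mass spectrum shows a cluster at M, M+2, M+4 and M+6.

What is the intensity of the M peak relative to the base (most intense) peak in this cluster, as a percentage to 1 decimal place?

Binomial terms of (0.4940 + 0.5060)^3: M 0.1206, M+2 0.3704, M+4 0.3794, M+6 0.1296 → M+4 is the base peak.
P(M+4) = C(3,2) × 0.4940^1 × 0.5060^2 = 3 × 0.4940 × 0.256036 = 0.379445 (base)
P(M) = C(3,0) × 0.4940^3 × 0.5060^0 = 1 × 0.12055378 × 1.0000 = 0.120554
Relative intensity = 0.120554 / 0.379445 × 100 = 31.8

31.8%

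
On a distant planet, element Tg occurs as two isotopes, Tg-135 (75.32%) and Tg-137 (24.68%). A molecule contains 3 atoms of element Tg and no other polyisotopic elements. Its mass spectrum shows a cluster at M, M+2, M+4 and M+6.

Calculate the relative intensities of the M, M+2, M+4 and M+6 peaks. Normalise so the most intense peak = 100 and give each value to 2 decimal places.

The 3 Tg atoms are independent, so intensities follow the terms of (0.7532 + 0.2468)^3.
P(M) = 0.7532^3 = 0.427298
P(M+2) = 3 × 0.7532^2 × 0.2468^1 = 0.420037
P(M+4) = 3 × 0.7532^1 × 0.2468^2 = 0.137633
P(M+6) = 0.2468^3 = 0.015033
The M peak is largest (0.427298); scaling to 100 gives 100.00 : 98.30 : 32.21 : 3.52.

100.00 : 98.30 : 32.21 : 3.52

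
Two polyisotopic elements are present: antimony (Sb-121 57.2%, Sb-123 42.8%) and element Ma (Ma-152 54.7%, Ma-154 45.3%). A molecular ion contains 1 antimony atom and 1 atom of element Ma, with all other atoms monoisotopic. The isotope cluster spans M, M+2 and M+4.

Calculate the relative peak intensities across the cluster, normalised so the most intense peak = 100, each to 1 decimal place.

63.4 : 100.0 : 39.3

Antimony pattern (n=1): 0.5720 : 0.4280
Element Ma pattern (n=1): 0.5470 : 0.4530
Convolve the two distributions (both contribute in 2-u steps):
  M: 0.5720×0.5470 = 0.312884
  M+2: 0.5720×0.4530 + 0.4280×0.5470 = 0.493232
  M+4: 0.4280×0.4530 = 0.193884
Scale to base peak (0.493232) = 100: 63.4 : 100.0 : 39.3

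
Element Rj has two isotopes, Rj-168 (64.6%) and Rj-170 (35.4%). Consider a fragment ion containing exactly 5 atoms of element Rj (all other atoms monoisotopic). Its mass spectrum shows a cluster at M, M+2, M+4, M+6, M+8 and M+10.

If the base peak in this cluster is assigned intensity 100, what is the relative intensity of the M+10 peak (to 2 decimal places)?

1.65

Binomial terms of (0.646 + 0.354)^5: M 0.1125, M+2 0.3083, M+4 0.3378, M+6 0.1851, M+8 0.0507, M+10 0.0056 → M+4 is the base peak.
P(M+4) = C(5,2) × 0.646^3 × 0.354^2 = 10 × 0.26958614 × 0.125316 = 0.337835 (base)
P(M+10) = C(5,5) × 0.646^0 × 0.354^5 = 1 × 1.0000 × 0.00555925 = 0.005559
Relative intensity = 0.005559 / 0.337835 × 100 = 1.65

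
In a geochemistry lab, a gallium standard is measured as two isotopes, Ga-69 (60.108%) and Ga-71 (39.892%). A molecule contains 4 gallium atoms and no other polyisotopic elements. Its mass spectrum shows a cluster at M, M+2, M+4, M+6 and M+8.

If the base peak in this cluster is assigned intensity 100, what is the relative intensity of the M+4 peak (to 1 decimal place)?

99.6

(0.60108 + 0.39892)^4 gives M 0.1305, M+2 0.3465, M+4 0.3450, M+6 0.1526, M+8 0.0253; the largest is M+2.
P(M+2) = C(4,1) × 0.60108^3 × 0.39892^1 = 4 × 0.2171685 × 0.39892 = 0.346531 (base)
P(M+4) = C(4,2) × 0.60108^2 × 0.39892^2 = 6 × 0.36129717 × 0.15913717 = 0.344975
Relative intensity = 0.344975 / 0.346531 × 100 = 99.6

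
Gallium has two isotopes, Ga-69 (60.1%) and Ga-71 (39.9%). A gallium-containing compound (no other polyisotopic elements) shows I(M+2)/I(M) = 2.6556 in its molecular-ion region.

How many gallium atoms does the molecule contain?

With n Ga atoms, P(M+2)/P(M) = C(n,1)·p^(n−1)q / p^n = n·q/p = n · 0.399/0.601.
n = 2.6556 × 0.601/0.399 = 4.00 ≈ 4

4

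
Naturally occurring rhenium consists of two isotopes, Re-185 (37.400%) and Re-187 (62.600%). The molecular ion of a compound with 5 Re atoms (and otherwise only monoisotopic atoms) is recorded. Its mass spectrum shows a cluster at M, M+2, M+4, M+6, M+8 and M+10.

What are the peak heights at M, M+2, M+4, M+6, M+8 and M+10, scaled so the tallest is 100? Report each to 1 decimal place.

Each Re atom is independently Re-185 (p = 0.37400) or Re-187 (q = 0.62600); the cluster is the binomial expansion (p + q)^5.
P(M) = 0.37400^5 = 0.007317
P(M+2) = 5 × 0.37400^4 × 0.62600^1 = 0.061239
P(M+4) = 10 × 0.37400^3 × 0.62600^2 = 0.205005
P(M+6) = 10 × 0.37400^2 × 0.62600^3 = 0.343136
P(M+8) = 5 × 0.37400^1 × 0.62600^4 = 0.287170
P(M+10) = 0.62600^5 = 0.096133
The M+6 peak is largest (0.343136); scaling to 100 gives 2.1 : 17.8 : 59.7 : 100.0 : 83.7 : 28.0.

2.1 : 17.8 : 59.7 : 100.0 : 83.7 : 28.0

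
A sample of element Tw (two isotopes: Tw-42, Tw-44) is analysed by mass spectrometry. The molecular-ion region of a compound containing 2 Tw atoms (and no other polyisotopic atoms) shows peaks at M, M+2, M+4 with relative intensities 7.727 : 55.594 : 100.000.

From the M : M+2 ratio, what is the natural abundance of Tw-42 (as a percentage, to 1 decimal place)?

Let p = fractional abundance of Tw-42. I(M+2)/I(M) = [C(2,1)·p^1·(1−p)] / p^2 = 2·(1−p)/p = 55.594/7.727 = 7.1948
(1−p)/p = 7.1948/2 = 3.5974  ⇒  p = 1/(1 + 3.5974) = 0.2175
Tw-42: 21.8%, Tw-44: 78.2%.

21.8%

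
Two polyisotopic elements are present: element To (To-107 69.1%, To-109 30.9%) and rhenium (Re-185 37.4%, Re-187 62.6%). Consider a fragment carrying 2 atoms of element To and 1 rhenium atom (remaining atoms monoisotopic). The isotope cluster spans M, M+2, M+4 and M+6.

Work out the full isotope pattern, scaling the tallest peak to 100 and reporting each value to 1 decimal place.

Element To pattern (n=2): 0.477481 : 0.427038 : 0.095481
Rhenium pattern (n=1): 0.3740 : 0.6260
Convolve the two distributions (both contribute in 2-u steps):
  M: 0.477481×0.3740 = 0.178578
  M+2: 0.477481×0.6260 + 0.427038×0.3740 = 0.458615
  M+4: 0.427038×0.6260 + 0.095481×0.3740 = 0.303036
  M+6: 0.095481×0.6260 = 0.059771
Scale to base peak (0.458615) = 100: 38.9 : 100.0 : 66.1 : 13.0

38.9 : 100.0 : 66.1 : 13.0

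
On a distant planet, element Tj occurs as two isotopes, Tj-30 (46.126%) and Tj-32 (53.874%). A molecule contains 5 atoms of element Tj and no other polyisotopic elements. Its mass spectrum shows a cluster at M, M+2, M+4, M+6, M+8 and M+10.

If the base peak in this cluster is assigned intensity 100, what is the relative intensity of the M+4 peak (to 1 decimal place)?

(0.46126 + 0.53874)^5 gives M 0.0209, M+2 0.1219, M+4 0.2848, M+6 0.3327, M+8 0.1943, M+10 0.0454; the largest is M+6.
P(M+6) = C(5,3) × 0.46126^2 × 0.53874^3 = 10 × 0.21276079 × 0.15636432 = 0.332682 (base)
P(M+4) = C(5,2) × 0.46126^3 × 0.53874^2 = 10 × 0.09813804 × 0.29024079 = 0.284837
Relative intensity = 0.284837 / 0.332682 × 100 = 85.6

85.6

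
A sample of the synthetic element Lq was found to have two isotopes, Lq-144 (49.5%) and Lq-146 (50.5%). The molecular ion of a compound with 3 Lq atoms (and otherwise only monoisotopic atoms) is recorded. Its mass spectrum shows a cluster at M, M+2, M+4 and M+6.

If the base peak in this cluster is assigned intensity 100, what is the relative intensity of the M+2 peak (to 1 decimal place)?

98.0

Term probabilities: M 0.1213, M+2 0.3712, M+4 0.3787, M+6 0.1288. Base peak = M+4.
P(M+4) = C(3,2) × 0.495^1 × 0.505^2 = 3 × 0.4950 × 0.255025 = 0.378712 (base)
P(M+2) = C(3,1) × 0.495^2 × 0.505^1 = 3 × 0.245025 × 0.5050 = 0.371213
Relative intensity = 0.371213 / 0.378712 × 100 = 98.0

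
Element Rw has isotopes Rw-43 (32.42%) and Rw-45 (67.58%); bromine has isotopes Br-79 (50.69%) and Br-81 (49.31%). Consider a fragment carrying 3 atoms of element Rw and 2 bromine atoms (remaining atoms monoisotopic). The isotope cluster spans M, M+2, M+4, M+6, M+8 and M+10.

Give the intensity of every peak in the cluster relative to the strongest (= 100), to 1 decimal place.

2.5 : 20.3 : 64.8 : 100.0 : 74.3 : 21.2

Element Rw pattern (n=3): 0.03407525 : 0.21309117 : 0.44419191 : 0.30864167
Bromine pattern (n=2): 0.25694761 : 0.49990478 : 0.24314761
Convolve the two distributions (both contribute in 2-u steps):
  M: 0.03407525×0.25694761 = 0.008756
  M+2: 0.03407525×0.49990478 + 0.21309117×0.25694761 = 0.071788
  M+4: 0.03407525×0.24314761 + 0.21309117×0.49990478 + 0.44419191×0.25694761 = 0.228945
  M+6: 0.21309117×0.24314761 + 0.44419191×0.49990478 + 0.30864167×0.25694761 = 0.353171
  M+8: 0.44419191×0.24314761 + 0.30864167×0.49990478 = 0.262296
  M+10: 0.30864167×0.24314761 = 0.075045
Scale to base peak (0.353171) = 100: 2.5 : 20.3 : 64.8 : 100.0 : 74.3 : 21.2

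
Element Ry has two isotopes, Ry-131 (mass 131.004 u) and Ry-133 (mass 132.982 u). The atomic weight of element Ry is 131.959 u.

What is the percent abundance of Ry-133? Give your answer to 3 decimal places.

48.281%

With x = fraction of Ry-131 (so Ry-133 is 1 − x):
131.004·x + 132.982·(1 − x) = 131.959
(131.004 − 132.982)·x = 131.959 − 132.982
x = -1.023 / -1.978 = 0.51719 → 51.719% Ry-131, 48.281% Ry-133.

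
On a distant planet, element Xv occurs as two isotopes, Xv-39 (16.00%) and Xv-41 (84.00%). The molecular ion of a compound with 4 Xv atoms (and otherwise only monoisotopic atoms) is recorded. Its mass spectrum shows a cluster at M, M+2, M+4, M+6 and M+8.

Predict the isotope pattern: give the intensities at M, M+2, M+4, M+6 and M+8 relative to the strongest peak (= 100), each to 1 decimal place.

0.1 : 2.8 : 21.8 : 76.2 : 100.0

Each Xv atom is independently Xv-39 (p = 0.1600) or Xv-41 (q = 0.8400); the cluster is the binomial expansion (p + q)^4.
P(M) = 0.1600^4 = 0.000655
P(M+2) = 4 × 0.1600^3 × 0.8400^1 = 0.013763
P(M+4) = 6 × 0.1600^2 × 0.8400^2 = 0.108380
P(M+6) = 4 × 0.1600^1 × 0.8400^3 = 0.379331
P(M+8) = 0.8400^4 = 0.497871
The M+8 peak is largest (0.497871); scaling to 100 gives 0.1 : 2.8 : 21.8 : 76.2 : 100.0.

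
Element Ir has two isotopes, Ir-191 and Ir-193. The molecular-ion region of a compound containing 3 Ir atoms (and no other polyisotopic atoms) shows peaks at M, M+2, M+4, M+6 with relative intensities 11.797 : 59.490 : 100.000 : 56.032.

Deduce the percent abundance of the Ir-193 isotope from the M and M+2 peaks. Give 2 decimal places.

62.70%

Let p = fractional abundance of Ir-191. I(M+2)/I(M) = [C(3,1)·p^2·(1−p)] / p^3 = 3·(1−p)/p = 59.490/11.797 = 5.0428
(1−p)/p = 5.0428/3 = 1.6809  ⇒  p = 1/(1 + 1.6809) = 0.3730
Ir-191: 37.30%, Ir-193: 62.70%.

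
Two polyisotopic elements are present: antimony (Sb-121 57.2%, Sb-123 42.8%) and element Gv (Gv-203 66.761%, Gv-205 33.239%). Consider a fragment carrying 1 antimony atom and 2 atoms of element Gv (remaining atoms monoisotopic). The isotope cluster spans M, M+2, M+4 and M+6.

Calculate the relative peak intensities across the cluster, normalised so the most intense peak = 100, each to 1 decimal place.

57.3 : 100.0 : 56.9 : 10.6

Antimony pattern (n=1): 0.5720 : 0.4280
Element Gv pattern (n=2): 0.44570311 : 0.44381378 : 0.11048311
Convolve the two distributions (both contribute in 2-u steps):
  M: 0.5720×0.44570311 = 0.254942
  M+2: 0.5720×0.44381378 + 0.4280×0.44570311 = 0.444622
  M+4: 0.5720×0.11048311 + 0.4280×0.44381378 = 0.253149
  M+6: 0.4280×0.11048311 = 0.047287
Scale to base peak (0.444622) = 100: 57.3 : 100.0 : 56.9 : 10.6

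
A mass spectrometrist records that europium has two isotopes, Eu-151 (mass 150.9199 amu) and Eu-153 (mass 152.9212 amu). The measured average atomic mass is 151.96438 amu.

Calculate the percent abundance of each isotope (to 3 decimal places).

Writing the weighted mean with unknown fraction x of Eu-151:
150.9199·x + 152.9212·(1 − x) = 151.96438
(150.9199 − 152.9212)·x = 151.96438 − 152.9212
x = -0.95682 / -2.0013 = 0.47810 → 47.810% Eu-151, 52.190% Eu-153.

Eu-151: 47.810%, Eu-153: 52.190%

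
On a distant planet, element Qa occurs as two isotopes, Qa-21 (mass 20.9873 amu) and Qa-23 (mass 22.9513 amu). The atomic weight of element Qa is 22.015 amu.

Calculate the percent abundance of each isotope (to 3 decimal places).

Qa-21: 47.673%, Qa-23: 52.327%

Let x be the fractional abundance of Qa-21; then Qa-23 has abundance 1 − x.
20.9873·x + 22.9513·(1 − x) = 22.015
(20.9873 − 22.9513)·x = 22.015 − 22.9513
x = -0.9363 / -1.9640 = 0.47673 → 47.673% Qa-21, 52.327% Qa-23.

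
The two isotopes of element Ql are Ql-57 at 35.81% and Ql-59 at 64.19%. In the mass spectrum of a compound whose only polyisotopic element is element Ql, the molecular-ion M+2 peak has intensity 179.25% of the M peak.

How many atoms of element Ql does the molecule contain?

With n Ql atoms, P(M+2)/P(M) = C(n,1)·p^(n−1)q / p^n = n·q/p = n · 0.6419/0.3581.
n = 1.7925 × 0.3581/0.6419 = 1.00 ≈ 1

1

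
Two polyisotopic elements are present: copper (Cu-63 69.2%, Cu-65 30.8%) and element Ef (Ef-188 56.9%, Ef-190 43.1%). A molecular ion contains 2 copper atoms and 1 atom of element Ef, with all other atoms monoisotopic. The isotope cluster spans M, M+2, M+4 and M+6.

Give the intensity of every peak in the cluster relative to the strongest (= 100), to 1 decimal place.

60.7 : 100.0 : 52.9 : 9.1

Copper pattern (n=2): 0.478864 : 0.426272 : 0.094864
Element Ef pattern (n=1): 0.5690 : 0.4310
Convolve the two distributions (both contribute in 2-u steps):
  M: 0.478864×0.5690 = 0.272474
  M+2: 0.478864×0.4310 + 0.426272×0.5690 = 0.448939
  M+4: 0.426272×0.4310 + 0.094864×0.5690 = 0.237701
  M+6: 0.094864×0.4310 = 0.040886
Scale to base peak (0.448939) = 100: 60.7 : 100.0 : 52.9 : 9.1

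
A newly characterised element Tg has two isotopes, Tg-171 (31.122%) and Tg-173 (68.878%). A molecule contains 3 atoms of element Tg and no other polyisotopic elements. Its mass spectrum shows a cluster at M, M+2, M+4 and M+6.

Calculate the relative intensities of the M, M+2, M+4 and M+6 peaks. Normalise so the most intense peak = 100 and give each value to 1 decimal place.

Expanding (0.31122 + 0.68878)^3:
P(M) = 0.31122^3 = 0.030144
P(M+2) = 3 × 0.31122^2 × 0.68878^1 = 0.200141
P(M+4) = 3 × 0.31122^1 × 0.68878^2 = 0.442945
P(M+6) = 0.68878^3 = 0.326770
The M+4 peak is largest (0.442945); scaling to 100 gives 6.8 : 45.2 : 100.0 : 73.8.

6.8 : 45.2 : 100.0 : 73.8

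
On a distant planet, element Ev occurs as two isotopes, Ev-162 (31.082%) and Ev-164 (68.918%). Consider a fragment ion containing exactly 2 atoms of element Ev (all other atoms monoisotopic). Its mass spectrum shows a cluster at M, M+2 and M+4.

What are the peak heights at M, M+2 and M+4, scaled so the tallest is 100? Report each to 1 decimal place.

The 2 Ev atoms are independent, so intensities follow the terms of (0.31082 + 0.68918)^2.
P(M) = 0.31082^2 = 0.096609
P(M+2) = 2 × 0.31082^1 × 0.68918^1 = 0.428422
P(M+4) = 0.68918^2 = 0.474969
The M+4 peak is largest (0.474969); scaling to 100 gives 20.3 : 90.2 : 100.0.

20.3 : 90.2 : 100.0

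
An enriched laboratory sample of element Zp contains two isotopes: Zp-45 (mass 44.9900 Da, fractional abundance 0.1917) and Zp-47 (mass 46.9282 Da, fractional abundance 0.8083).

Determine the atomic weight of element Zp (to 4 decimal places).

46.5566 Da

Weight each isotope mass by its fractional abundance: 0.1917 × 44.9900 + 0.8083 × 46.9282
= 8.62458 + 37.93206 = 46.55664 Da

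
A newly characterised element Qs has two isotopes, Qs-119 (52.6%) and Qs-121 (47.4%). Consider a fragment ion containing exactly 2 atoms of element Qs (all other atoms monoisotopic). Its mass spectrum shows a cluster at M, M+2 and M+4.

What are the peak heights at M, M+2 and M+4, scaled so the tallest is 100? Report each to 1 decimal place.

The 2 Qs atoms are independent, so intensities follow the terms of (0.526 + 0.474)^2.
P(M) = 0.526^2 = 0.276676
P(M+2) = 2 × 0.526^1 × 0.474^1 = 0.498648
P(M+4) = 0.474^2 = 0.224676
The M+2 peak is largest (0.498648); scaling to 100 gives 55.5 : 100.0 : 45.1.

55.5 : 100.0 : 45.1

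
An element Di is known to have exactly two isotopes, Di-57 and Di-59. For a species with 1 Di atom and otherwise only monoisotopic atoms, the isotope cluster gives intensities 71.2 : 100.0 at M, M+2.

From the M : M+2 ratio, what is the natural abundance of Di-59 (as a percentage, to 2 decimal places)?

If p is the fraction of Di that is Di-57, then I(M+2)/I(M) = [C(1,1)·p^0·(1−p)] / p^1 = 1·(1−p)/p = 100.0/71.2 = 1.4045
(1−p)/p = 1.4045/1 = 1.4045  ⇒  p = 1/(1 + 1.4045) = 0.4159
Di-57: 41.59%, Di-59: 58.41%.

58.41%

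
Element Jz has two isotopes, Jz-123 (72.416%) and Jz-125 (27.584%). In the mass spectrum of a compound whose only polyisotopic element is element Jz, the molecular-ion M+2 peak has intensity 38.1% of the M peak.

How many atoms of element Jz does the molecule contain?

1

For n independent Jz atoms, I(M+2)/I(M) = n · (abundance Jz-125) / (abundance Jz-123) = n · 0.27584/0.72416.
n = 0.381 × 0.72416/0.27584 = 1.00 ≈ 1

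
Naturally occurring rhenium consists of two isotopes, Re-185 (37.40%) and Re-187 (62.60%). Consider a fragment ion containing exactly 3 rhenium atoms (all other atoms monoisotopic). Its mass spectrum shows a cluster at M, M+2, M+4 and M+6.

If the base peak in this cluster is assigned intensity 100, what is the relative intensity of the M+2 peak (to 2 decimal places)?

Term probabilities: M 0.0523, M+2 0.2627, M+4 0.4397, M+6 0.2453. Base peak = M+4.
P(M+4) = C(3,2) × 0.3740^1 × 0.6260^2 = 3 × 0.3740 × 0.391876 = 0.439685 (base)
P(M+2) = C(3,1) × 0.3740^2 × 0.6260^1 = 3 × 0.139876 × 0.6260 = 0.262687
Relative intensity = 0.262687 / 0.439685 × 100 = 59.74

59.74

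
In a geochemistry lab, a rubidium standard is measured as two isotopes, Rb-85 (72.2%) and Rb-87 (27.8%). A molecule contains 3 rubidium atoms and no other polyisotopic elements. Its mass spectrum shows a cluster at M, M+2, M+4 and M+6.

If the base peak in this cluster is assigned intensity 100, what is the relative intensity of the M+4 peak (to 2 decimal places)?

38.50

Binomial terms of (0.722 + 0.278)^3: M 0.3764, M+2 0.4348, M+4 0.1674, M+6 0.0215 → M+2 is the base peak.
P(M+2) = C(3,1) × 0.722^2 × 0.278^1 = 3 × 0.521284 × 0.2780 = 0.434751 (base)
P(M+4) = C(3,2) × 0.722^1 × 0.278^2 = 3 × 0.7220 × 0.077284 = 0.167397
Relative intensity = 0.167397 / 0.434751 × 100 = 38.50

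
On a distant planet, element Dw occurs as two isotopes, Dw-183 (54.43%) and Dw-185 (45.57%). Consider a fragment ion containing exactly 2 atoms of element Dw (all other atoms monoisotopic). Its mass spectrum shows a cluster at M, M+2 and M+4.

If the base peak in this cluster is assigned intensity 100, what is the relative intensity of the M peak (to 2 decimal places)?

59.72

(0.5443 + 0.4557)^2 gives M 0.2963, M+2 0.4961, M+4 0.2077; the largest is M+2.
P(M+2) = C(2,1) × 0.5443^1 × 0.4557^1 = 2 × 0.5443 × 0.4557 = 0.496075 (base)
P(M) = C(2,0) × 0.5443^2 × 0.4557^0 = 1 × 0.29626249 × 1.0000 = 0.296262
Relative intensity = 0.296262 / 0.496075 × 100 = 59.72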